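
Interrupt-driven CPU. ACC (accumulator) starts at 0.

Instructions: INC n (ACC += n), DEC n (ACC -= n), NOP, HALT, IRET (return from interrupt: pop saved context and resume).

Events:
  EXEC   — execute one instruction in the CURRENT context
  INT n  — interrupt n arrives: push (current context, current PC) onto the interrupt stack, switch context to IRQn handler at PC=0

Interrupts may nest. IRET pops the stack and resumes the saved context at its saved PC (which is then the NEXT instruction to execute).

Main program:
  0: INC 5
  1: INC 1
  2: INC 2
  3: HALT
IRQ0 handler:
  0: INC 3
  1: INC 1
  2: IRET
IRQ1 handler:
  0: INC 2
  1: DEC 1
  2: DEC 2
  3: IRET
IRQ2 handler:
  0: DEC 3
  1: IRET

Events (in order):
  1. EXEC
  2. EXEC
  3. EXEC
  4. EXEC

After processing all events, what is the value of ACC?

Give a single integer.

Answer: 8

Derivation:
Event 1 (EXEC): [MAIN] PC=0: INC 5 -> ACC=5
Event 2 (EXEC): [MAIN] PC=1: INC 1 -> ACC=6
Event 3 (EXEC): [MAIN] PC=2: INC 2 -> ACC=8
Event 4 (EXEC): [MAIN] PC=3: HALT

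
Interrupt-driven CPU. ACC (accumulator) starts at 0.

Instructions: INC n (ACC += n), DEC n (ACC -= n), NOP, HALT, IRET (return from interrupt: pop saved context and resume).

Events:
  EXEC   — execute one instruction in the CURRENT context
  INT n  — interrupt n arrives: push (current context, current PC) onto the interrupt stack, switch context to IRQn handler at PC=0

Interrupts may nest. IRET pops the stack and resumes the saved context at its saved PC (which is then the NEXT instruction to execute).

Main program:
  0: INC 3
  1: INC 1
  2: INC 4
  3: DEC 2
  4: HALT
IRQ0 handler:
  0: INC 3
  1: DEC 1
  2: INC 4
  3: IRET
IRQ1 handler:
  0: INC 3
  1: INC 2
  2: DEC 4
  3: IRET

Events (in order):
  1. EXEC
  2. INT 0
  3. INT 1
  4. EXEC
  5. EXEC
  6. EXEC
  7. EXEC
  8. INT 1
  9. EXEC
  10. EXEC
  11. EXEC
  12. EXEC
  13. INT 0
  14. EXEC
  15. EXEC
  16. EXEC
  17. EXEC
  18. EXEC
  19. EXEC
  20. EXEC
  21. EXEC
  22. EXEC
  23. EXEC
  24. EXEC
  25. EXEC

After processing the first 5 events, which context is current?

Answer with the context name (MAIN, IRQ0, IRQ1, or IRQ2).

Event 1 (EXEC): [MAIN] PC=0: INC 3 -> ACC=3
Event 2 (INT 0): INT 0 arrives: push (MAIN, PC=1), enter IRQ0 at PC=0 (depth now 1)
Event 3 (INT 1): INT 1 arrives: push (IRQ0, PC=0), enter IRQ1 at PC=0 (depth now 2)
Event 4 (EXEC): [IRQ1] PC=0: INC 3 -> ACC=6
Event 5 (EXEC): [IRQ1] PC=1: INC 2 -> ACC=8

Answer: IRQ1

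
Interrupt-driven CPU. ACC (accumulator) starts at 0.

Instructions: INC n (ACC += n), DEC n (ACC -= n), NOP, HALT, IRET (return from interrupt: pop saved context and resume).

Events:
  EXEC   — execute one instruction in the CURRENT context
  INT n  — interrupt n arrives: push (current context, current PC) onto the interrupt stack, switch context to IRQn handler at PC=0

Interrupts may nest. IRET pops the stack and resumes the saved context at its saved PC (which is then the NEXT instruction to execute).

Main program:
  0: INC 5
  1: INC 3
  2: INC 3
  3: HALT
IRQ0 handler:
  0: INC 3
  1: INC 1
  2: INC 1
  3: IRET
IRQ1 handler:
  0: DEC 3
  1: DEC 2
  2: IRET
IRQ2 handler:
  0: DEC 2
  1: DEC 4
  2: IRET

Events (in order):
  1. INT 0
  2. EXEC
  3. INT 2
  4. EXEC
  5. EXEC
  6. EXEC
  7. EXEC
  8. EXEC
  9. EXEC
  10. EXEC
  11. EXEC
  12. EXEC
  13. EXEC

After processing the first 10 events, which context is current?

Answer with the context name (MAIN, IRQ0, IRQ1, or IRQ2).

Answer: MAIN

Derivation:
Event 1 (INT 0): INT 0 arrives: push (MAIN, PC=0), enter IRQ0 at PC=0 (depth now 1)
Event 2 (EXEC): [IRQ0] PC=0: INC 3 -> ACC=3
Event 3 (INT 2): INT 2 arrives: push (IRQ0, PC=1), enter IRQ2 at PC=0 (depth now 2)
Event 4 (EXEC): [IRQ2] PC=0: DEC 2 -> ACC=1
Event 5 (EXEC): [IRQ2] PC=1: DEC 4 -> ACC=-3
Event 6 (EXEC): [IRQ2] PC=2: IRET -> resume IRQ0 at PC=1 (depth now 1)
Event 7 (EXEC): [IRQ0] PC=1: INC 1 -> ACC=-2
Event 8 (EXEC): [IRQ0] PC=2: INC 1 -> ACC=-1
Event 9 (EXEC): [IRQ0] PC=3: IRET -> resume MAIN at PC=0 (depth now 0)
Event 10 (EXEC): [MAIN] PC=0: INC 5 -> ACC=4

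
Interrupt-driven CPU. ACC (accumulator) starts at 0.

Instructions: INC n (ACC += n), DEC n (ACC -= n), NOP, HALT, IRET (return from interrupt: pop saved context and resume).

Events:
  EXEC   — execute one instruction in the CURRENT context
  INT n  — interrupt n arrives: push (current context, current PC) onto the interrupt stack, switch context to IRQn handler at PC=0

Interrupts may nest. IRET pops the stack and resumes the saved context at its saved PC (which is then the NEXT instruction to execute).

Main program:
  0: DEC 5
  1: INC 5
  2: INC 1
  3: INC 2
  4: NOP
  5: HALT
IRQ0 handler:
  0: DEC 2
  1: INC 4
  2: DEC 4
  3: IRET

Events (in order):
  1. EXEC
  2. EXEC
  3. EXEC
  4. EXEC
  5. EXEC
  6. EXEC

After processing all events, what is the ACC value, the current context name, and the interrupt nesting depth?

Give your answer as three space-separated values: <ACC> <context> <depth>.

Event 1 (EXEC): [MAIN] PC=0: DEC 5 -> ACC=-5
Event 2 (EXEC): [MAIN] PC=1: INC 5 -> ACC=0
Event 3 (EXEC): [MAIN] PC=2: INC 1 -> ACC=1
Event 4 (EXEC): [MAIN] PC=3: INC 2 -> ACC=3
Event 5 (EXEC): [MAIN] PC=4: NOP
Event 6 (EXEC): [MAIN] PC=5: HALT

Answer: 3 MAIN 0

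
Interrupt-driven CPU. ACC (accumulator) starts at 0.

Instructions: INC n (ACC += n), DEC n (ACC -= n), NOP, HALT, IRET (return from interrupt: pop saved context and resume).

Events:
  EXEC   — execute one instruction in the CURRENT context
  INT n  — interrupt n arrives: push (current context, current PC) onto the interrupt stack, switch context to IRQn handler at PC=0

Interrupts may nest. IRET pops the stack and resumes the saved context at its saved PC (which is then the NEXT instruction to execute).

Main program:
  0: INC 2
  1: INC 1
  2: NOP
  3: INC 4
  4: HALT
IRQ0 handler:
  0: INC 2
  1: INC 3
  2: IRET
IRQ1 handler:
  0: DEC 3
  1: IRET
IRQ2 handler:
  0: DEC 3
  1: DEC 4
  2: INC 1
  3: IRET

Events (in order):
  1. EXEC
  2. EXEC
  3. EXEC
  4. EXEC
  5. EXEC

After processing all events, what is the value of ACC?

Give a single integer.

Event 1 (EXEC): [MAIN] PC=0: INC 2 -> ACC=2
Event 2 (EXEC): [MAIN] PC=1: INC 1 -> ACC=3
Event 3 (EXEC): [MAIN] PC=2: NOP
Event 4 (EXEC): [MAIN] PC=3: INC 4 -> ACC=7
Event 5 (EXEC): [MAIN] PC=4: HALT

Answer: 7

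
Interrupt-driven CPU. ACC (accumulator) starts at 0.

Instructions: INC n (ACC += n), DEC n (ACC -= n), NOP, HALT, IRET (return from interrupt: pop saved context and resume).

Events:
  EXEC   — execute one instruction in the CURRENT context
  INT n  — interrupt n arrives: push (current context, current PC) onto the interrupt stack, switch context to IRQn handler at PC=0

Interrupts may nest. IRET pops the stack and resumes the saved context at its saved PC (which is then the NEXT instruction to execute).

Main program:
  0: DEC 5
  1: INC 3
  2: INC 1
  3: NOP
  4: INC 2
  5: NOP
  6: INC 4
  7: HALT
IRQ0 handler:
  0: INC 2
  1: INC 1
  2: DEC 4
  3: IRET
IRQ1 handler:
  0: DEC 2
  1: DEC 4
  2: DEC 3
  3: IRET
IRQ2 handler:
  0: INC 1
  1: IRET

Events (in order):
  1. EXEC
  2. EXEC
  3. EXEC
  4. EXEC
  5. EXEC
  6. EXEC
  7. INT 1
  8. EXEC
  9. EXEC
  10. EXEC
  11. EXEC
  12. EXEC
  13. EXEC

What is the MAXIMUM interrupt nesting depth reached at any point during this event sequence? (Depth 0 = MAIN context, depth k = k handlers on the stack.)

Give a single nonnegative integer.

Answer: 1

Derivation:
Event 1 (EXEC): [MAIN] PC=0: DEC 5 -> ACC=-5 [depth=0]
Event 2 (EXEC): [MAIN] PC=1: INC 3 -> ACC=-2 [depth=0]
Event 3 (EXEC): [MAIN] PC=2: INC 1 -> ACC=-1 [depth=0]
Event 4 (EXEC): [MAIN] PC=3: NOP [depth=0]
Event 5 (EXEC): [MAIN] PC=4: INC 2 -> ACC=1 [depth=0]
Event 6 (EXEC): [MAIN] PC=5: NOP [depth=0]
Event 7 (INT 1): INT 1 arrives: push (MAIN, PC=6), enter IRQ1 at PC=0 (depth now 1) [depth=1]
Event 8 (EXEC): [IRQ1] PC=0: DEC 2 -> ACC=-1 [depth=1]
Event 9 (EXEC): [IRQ1] PC=1: DEC 4 -> ACC=-5 [depth=1]
Event 10 (EXEC): [IRQ1] PC=2: DEC 3 -> ACC=-8 [depth=1]
Event 11 (EXEC): [IRQ1] PC=3: IRET -> resume MAIN at PC=6 (depth now 0) [depth=0]
Event 12 (EXEC): [MAIN] PC=6: INC 4 -> ACC=-4 [depth=0]
Event 13 (EXEC): [MAIN] PC=7: HALT [depth=0]
Max depth observed: 1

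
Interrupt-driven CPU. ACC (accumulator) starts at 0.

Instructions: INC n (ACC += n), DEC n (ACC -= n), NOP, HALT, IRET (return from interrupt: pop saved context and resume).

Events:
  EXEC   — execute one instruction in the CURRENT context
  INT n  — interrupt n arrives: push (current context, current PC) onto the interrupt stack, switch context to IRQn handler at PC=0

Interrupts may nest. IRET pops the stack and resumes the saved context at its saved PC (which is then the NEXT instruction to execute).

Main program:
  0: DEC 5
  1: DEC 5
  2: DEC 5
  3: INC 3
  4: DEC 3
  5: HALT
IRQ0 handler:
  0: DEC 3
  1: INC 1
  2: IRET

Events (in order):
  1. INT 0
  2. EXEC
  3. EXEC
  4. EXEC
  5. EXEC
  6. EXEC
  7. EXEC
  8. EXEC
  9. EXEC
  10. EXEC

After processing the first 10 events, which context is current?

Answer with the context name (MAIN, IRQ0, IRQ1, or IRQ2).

Answer: MAIN

Derivation:
Event 1 (INT 0): INT 0 arrives: push (MAIN, PC=0), enter IRQ0 at PC=0 (depth now 1)
Event 2 (EXEC): [IRQ0] PC=0: DEC 3 -> ACC=-3
Event 3 (EXEC): [IRQ0] PC=1: INC 1 -> ACC=-2
Event 4 (EXEC): [IRQ0] PC=2: IRET -> resume MAIN at PC=0 (depth now 0)
Event 5 (EXEC): [MAIN] PC=0: DEC 5 -> ACC=-7
Event 6 (EXEC): [MAIN] PC=1: DEC 5 -> ACC=-12
Event 7 (EXEC): [MAIN] PC=2: DEC 5 -> ACC=-17
Event 8 (EXEC): [MAIN] PC=3: INC 3 -> ACC=-14
Event 9 (EXEC): [MAIN] PC=4: DEC 3 -> ACC=-17
Event 10 (EXEC): [MAIN] PC=5: HALT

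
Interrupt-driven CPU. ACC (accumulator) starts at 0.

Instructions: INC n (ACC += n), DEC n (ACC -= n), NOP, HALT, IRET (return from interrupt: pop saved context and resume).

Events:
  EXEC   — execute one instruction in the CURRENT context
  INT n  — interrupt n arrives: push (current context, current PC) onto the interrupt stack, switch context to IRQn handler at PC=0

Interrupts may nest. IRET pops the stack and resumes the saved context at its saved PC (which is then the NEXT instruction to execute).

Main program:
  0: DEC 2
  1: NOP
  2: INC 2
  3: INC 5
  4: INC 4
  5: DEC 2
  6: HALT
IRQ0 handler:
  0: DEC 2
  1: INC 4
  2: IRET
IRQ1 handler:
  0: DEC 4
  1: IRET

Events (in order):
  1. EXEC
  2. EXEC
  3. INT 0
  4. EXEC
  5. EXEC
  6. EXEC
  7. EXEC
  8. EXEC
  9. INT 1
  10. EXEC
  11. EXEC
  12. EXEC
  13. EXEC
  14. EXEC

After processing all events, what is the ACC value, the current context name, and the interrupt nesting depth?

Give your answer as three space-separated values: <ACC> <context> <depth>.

Event 1 (EXEC): [MAIN] PC=0: DEC 2 -> ACC=-2
Event 2 (EXEC): [MAIN] PC=1: NOP
Event 3 (INT 0): INT 0 arrives: push (MAIN, PC=2), enter IRQ0 at PC=0 (depth now 1)
Event 4 (EXEC): [IRQ0] PC=0: DEC 2 -> ACC=-4
Event 5 (EXEC): [IRQ0] PC=1: INC 4 -> ACC=0
Event 6 (EXEC): [IRQ0] PC=2: IRET -> resume MAIN at PC=2 (depth now 0)
Event 7 (EXEC): [MAIN] PC=2: INC 2 -> ACC=2
Event 8 (EXEC): [MAIN] PC=3: INC 5 -> ACC=7
Event 9 (INT 1): INT 1 arrives: push (MAIN, PC=4), enter IRQ1 at PC=0 (depth now 1)
Event 10 (EXEC): [IRQ1] PC=0: DEC 4 -> ACC=3
Event 11 (EXEC): [IRQ1] PC=1: IRET -> resume MAIN at PC=4 (depth now 0)
Event 12 (EXEC): [MAIN] PC=4: INC 4 -> ACC=7
Event 13 (EXEC): [MAIN] PC=5: DEC 2 -> ACC=5
Event 14 (EXEC): [MAIN] PC=6: HALT

Answer: 5 MAIN 0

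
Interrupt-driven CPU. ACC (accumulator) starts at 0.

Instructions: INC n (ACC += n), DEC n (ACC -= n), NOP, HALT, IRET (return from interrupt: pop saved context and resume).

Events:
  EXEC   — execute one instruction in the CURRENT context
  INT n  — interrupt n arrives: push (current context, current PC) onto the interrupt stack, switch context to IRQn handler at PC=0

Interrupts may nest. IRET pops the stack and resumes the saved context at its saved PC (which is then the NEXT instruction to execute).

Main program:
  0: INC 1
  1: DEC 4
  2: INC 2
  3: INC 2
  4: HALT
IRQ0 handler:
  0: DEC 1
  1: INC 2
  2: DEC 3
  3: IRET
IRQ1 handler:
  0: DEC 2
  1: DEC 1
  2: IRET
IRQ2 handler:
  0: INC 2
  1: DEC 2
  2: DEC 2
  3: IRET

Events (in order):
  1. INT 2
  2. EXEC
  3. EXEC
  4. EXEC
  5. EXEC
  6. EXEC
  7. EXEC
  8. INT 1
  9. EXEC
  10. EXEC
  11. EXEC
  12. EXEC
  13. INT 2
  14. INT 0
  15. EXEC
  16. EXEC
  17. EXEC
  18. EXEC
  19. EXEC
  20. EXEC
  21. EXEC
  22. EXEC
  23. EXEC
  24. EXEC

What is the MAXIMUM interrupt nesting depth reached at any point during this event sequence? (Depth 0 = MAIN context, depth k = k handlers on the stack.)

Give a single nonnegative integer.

Event 1 (INT 2): INT 2 arrives: push (MAIN, PC=0), enter IRQ2 at PC=0 (depth now 1) [depth=1]
Event 2 (EXEC): [IRQ2] PC=0: INC 2 -> ACC=2 [depth=1]
Event 3 (EXEC): [IRQ2] PC=1: DEC 2 -> ACC=0 [depth=1]
Event 4 (EXEC): [IRQ2] PC=2: DEC 2 -> ACC=-2 [depth=1]
Event 5 (EXEC): [IRQ2] PC=3: IRET -> resume MAIN at PC=0 (depth now 0) [depth=0]
Event 6 (EXEC): [MAIN] PC=0: INC 1 -> ACC=-1 [depth=0]
Event 7 (EXEC): [MAIN] PC=1: DEC 4 -> ACC=-5 [depth=0]
Event 8 (INT 1): INT 1 arrives: push (MAIN, PC=2), enter IRQ1 at PC=0 (depth now 1) [depth=1]
Event 9 (EXEC): [IRQ1] PC=0: DEC 2 -> ACC=-7 [depth=1]
Event 10 (EXEC): [IRQ1] PC=1: DEC 1 -> ACC=-8 [depth=1]
Event 11 (EXEC): [IRQ1] PC=2: IRET -> resume MAIN at PC=2 (depth now 0) [depth=0]
Event 12 (EXEC): [MAIN] PC=2: INC 2 -> ACC=-6 [depth=0]
Event 13 (INT 2): INT 2 arrives: push (MAIN, PC=3), enter IRQ2 at PC=0 (depth now 1) [depth=1]
Event 14 (INT 0): INT 0 arrives: push (IRQ2, PC=0), enter IRQ0 at PC=0 (depth now 2) [depth=2]
Event 15 (EXEC): [IRQ0] PC=0: DEC 1 -> ACC=-7 [depth=2]
Event 16 (EXEC): [IRQ0] PC=1: INC 2 -> ACC=-5 [depth=2]
Event 17 (EXEC): [IRQ0] PC=2: DEC 3 -> ACC=-8 [depth=2]
Event 18 (EXEC): [IRQ0] PC=3: IRET -> resume IRQ2 at PC=0 (depth now 1) [depth=1]
Event 19 (EXEC): [IRQ2] PC=0: INC 2 -> ACC=-6 [depth=1]
Event 20 (EXEC): [IRQ2] PC=1: DEC 2 -> ACC=-8 [depth=1]
Event 21 (EXEC): [IRQ2] PC=2: DEC 2 -> ACC=-10 [depth=1]
Event 22 (EXEC): [IRQ2] PC=3: IRET -> resume MAIN at PC=3 (depth now 0) [depth=0]
Event 23 (EXEC): [MAIN] PC=3: INC 2 -> ACC=-8 [depth=0]
Event 24 (EXEC): [MAIN] PC=4: HALT [depth=0]
Max depth observed: 2

Answer: 2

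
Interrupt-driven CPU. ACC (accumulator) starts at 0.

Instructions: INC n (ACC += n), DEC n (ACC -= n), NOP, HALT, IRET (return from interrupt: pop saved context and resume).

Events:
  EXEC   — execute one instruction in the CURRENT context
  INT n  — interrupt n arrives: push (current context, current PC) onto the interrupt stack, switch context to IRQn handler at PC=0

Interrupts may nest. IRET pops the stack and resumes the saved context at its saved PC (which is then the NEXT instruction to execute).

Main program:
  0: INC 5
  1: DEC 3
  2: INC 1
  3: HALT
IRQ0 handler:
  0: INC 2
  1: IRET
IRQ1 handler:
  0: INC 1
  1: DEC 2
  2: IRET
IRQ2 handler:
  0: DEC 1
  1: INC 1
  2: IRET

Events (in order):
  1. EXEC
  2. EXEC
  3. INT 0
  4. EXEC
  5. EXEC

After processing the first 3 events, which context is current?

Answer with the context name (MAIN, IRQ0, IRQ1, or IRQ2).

Answer: IRQ0

Derivation:
Event 1 (EXEC): [MAIN] PC=0: INC 5 -> ACC=5
Event 2 (EXEC): [MAIN] PC=1: DEC 3 -> ACC=2
Event 3 (INT 0): INT 0 arrives: push (MAIN, PC=2), enter IRQ0 at PC=0 (depth now 1)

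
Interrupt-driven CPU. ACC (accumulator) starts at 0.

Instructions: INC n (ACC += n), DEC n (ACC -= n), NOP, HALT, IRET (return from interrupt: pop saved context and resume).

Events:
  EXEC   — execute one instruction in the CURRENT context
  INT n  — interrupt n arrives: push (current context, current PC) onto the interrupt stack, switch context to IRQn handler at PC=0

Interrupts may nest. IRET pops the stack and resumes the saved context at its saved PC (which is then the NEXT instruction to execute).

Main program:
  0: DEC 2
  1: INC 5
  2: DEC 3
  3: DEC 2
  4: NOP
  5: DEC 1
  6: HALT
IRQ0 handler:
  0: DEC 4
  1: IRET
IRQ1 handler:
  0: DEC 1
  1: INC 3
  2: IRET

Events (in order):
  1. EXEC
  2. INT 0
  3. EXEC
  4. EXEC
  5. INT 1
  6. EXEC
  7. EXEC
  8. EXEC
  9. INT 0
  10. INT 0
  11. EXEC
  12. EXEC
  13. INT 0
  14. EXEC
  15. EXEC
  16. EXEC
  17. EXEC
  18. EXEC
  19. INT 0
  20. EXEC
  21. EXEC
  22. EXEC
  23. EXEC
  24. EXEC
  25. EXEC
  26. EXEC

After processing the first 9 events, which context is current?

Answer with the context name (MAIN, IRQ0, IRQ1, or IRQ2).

Event 1 (EXEC): [MAIN] PC=0: DEC 2 -> ACC=-2
Event 2 (INT 0): INT 0 arrives: push (MAIN, PC=1), enter IRQ0 at PC=0 (depth now 1)
Event 3 (EXEC): [IRQ0] PC=0: DEC 4 -> ACC=-6
Event 4 (EXEC): [IRQ0] PC=1: IRET -> resume MAIN at PC=1 (depth now 0)
Event 5 (INT 1): INT 1 arrives: push (MAIN, PC=1), enter IRQ1 at PC=0 (depth now 1)
Event 6 (EXEC): [IRQ1] PC=0: DEC 1 -> ACC=-7
Event 7 (EXEC): [IRQ1] PC=1: INC 3 -> ACC=-4
Event 8 (EXEC): [IRQ1] PC=2: IRET -> resume MAIN at PC=1 (depth now 0)
Event 9 (INT 0): INT 0 arrives: push (MAIN, PC=1), enter IRQ0 at PC=0 (depth now 1)

Answer: IRQ0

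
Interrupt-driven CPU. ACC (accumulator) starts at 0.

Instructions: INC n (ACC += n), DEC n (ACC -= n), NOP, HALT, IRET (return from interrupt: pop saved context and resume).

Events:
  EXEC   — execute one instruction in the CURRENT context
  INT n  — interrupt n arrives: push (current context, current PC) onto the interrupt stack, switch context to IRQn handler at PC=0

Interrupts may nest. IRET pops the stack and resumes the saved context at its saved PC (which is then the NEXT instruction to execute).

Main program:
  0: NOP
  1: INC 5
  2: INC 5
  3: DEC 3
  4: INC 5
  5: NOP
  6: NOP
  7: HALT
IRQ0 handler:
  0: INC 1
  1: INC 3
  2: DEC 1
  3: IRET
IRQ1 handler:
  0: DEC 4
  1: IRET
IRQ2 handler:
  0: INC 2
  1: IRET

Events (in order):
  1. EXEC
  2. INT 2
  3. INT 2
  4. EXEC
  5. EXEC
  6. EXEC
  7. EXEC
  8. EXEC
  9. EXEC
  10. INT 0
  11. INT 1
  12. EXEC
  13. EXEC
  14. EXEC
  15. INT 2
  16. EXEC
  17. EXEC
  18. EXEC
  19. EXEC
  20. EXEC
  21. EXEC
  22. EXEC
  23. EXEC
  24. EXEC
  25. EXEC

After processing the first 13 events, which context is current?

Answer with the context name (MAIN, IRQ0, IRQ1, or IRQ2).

Event 1 (EXEC): [MAIN] PC=0: NOP
Event 2 (INT 2): INT 2 arrives: push (MAIN, PC=1), enter IRQ2 at PC=0 (depth now 1)
Event 3 (INT 2): INT 2 arrives: push (IRQ2, PC=0), enter IRQ2 at PC=0 (depth now 2)
Event 4 (EXEC): [IRQ2] PC=0: INC 2 -> ACC=2
Event 5 (EXEC): [IRQ2] PC=1: IRET -> resume IRQ2 at PC=0 (depth now 1)
Event 6 (EXEC): [IRQ2] PC=0: INC 2 -> ACC=4
Event 7 (EXEC): [IRQ2] PC=1: IRET -> resume MAIN at PC=1 (depth now 0)
Event 8 (EXEC): [MAIN] PC=1: INC 5 -> ACC=9
Event 9 (EXEC): [MAIN] PC=2: INC 5 -> ACC=14
Event 10 (INT 0): INT 0 arrives: push (MAIN, PC=3), enter IRQ0 at PC=0 (depth now 1)
Event 11 (INT 1): INT 1 arrives: push (IRQ0, PC=0), enter IRQ1 at PC=0 (depth now 2)
Event 12 (EXEC): [IRQ1] PC=0: DEC 4 -> ACC=10
Event 13 (EXEC): [IRQ1] PC=1: IRET -> resume IRQ0 at PC=0 (depth now 1)

Answer: IRQ0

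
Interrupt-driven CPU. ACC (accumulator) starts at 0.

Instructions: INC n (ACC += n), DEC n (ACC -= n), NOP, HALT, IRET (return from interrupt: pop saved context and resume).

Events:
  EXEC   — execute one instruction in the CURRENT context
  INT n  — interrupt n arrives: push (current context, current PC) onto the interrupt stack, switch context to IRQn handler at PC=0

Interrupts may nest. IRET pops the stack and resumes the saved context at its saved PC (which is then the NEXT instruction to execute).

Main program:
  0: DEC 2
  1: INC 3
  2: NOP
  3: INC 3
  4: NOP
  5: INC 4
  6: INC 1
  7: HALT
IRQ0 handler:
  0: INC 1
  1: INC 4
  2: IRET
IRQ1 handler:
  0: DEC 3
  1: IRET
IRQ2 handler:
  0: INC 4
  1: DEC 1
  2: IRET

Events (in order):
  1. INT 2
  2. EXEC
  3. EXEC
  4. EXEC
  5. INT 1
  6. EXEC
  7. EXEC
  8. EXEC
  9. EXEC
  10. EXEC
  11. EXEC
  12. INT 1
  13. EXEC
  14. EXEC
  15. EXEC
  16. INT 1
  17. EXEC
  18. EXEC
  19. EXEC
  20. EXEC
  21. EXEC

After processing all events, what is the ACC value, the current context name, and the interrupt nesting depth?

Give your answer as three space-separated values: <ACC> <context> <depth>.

Answer: 3 MAIN 0

Derivation:
Event 1 (INT 2): INT 2 arrives: push (MAIN, PC=0), enter IRQ2 at PC=0 (depth now 1)
Event 2 (EXEC): [IRQ2] PC=0: INC 4 -> ACC=4
Event 3 (EXEC): [IRQ2] PC=1: DEC 1 -> ACC=3
Event 4 (EXEC): [IRQ2] PC=2: IRET -> resume MAIN at PC=0 (depth now 0)
Event 5 (INT 1): INT 1 arrives: push (MAIN, PC=0), enter IRQ1 at PC=0 (depth now 1)
Event 6 (EXEC): [IRQ1] PC=0: DEC 3 -> ACC=0
Event 7 (EXEC): [IRQ1] PC=1: IRET -> resume MAIN at PC=0 (depth now 0)
Event 8 (EXEC): [MAIN] PC=0: DEC 2 -> ACC=-2
Event 9 (EXEC): [MAIN] PC=1: INC 3 -> ACC=1
Event 10 (EXEC): [MAIN] PC=2: NOP
Event 11 (EXEC): [MAIN] PC=3: INC 3 -> ACC=4
Event 12 (INT 1): INT 1 arrives: push (MAIN, PC=4), enter IRQ1 at PC=0 (depth now 1)
Event 13 (EXEC): [IRQ1] PC=0: DEC 3 -> ACC=1
Event 14 (EXEC): [IRQ1] PC=1: IRET -> resume MAIN at PC=4 (depth now 0)
Event 15 (EXEC): [MAIN] PC=4: NOP
Event 16 (INT 1): INT 1 arrives: push (MAIN, PC=5), enter IRQ1 at PC=0 (depth now 1)
Event 17 (EXEC): [IRQ1] PC=0: DEC 3 -> ACC=-2
Event 18 (EXEC): [IRQ1] PC=1: IRET -> resume MAIN at PC=5 (depth now 0)
Event 19 (EXEC): [MAIN] PC=5: INC 4 -> ACC=2
Event 20 (EXEC): [MAIN] PC=6: INC 1 -> ACC=3
Event 21 (EXEC): [MAIN] PC=7: HALT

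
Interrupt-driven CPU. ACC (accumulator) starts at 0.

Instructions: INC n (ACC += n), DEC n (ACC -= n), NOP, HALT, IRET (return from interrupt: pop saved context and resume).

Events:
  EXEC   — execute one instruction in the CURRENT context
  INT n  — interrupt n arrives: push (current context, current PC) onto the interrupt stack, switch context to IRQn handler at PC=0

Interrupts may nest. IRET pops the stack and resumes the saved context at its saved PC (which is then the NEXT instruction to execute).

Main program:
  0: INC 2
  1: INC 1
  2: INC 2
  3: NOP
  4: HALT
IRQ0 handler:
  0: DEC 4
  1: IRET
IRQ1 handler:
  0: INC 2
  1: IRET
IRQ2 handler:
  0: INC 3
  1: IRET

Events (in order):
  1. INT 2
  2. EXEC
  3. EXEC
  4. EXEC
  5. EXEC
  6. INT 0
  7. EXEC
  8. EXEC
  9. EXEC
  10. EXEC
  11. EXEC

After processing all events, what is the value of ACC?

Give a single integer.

Answer: 4

Derivation:
Event 1 (INT 2): INT 2 arrives: push (MAIN, PC=0), enter IRQ2 at PC=0 (depth now 1)
Event 2 (EXEC): [IRQ2] PC=0: INC 3 -> ACC=3
Event 3 (EXEC): [IRQ2] PC=1: IRET -> resume MAIN at PC=0 (depth now 0)
Event 4 (EXEC): [MAIN] PC=0: INC 2 -> ACC=5
Event 5 (EXEC): [MAIN] PC=1: INC 1 -> ACC=6
Event 6 (INT 0): INT 0 arrives: push (MAIN, PC=2), enter IRQ0 at PC=0 (depth now 1)
Event 7 (EXEC): [IRQ0] PC=0: DEC 4 -> ACC=2
Event 8 (EXEC): [IRQ0] PC=1: IRET -> resume MAIN at PC=2 (depth now 0)
Event 9 (EXEC): [MAIN] PC=2: INC 2 -> ACC=4
Event 10 (EXEC): [MAIN] PC=3: NOP
Event 11 (EXEC): [MAIN] PC=4: HALT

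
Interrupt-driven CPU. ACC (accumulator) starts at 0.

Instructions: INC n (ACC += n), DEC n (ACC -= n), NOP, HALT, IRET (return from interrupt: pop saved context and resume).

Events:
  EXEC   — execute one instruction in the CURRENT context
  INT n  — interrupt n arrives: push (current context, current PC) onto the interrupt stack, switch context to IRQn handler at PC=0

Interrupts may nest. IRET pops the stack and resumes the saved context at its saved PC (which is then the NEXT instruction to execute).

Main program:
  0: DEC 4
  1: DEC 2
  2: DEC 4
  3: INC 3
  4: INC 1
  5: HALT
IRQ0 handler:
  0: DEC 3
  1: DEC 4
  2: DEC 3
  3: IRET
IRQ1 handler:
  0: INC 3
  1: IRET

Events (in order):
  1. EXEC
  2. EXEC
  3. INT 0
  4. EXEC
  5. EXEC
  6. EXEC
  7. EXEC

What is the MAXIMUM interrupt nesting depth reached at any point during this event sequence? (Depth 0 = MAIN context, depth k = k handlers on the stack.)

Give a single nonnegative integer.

Answer: 1

Derivation:
Event 1 (EXEC): [MAIN] PC=0: DEC 4 -> ACC=-4 [depth=0]
Event 2 (EXEC): [MAIN] PC=1: DEC 2 -> ACC=-6 [depth=0]
Event 3 (INT 0): INT 0 arrives: push (MAIN, PC=2), enter IRQ0 at PC=0 (depth now 1) [depth=1]
Event 4 (EXEC): [IRQ0] PC=0: DEC 3 -> ACC=-9 [depth=1]
Event 5 (EXEC): [IRQ0] PC=1: DEC 4 -> ACC=-13 [depth=1]
Event 6 (EXEC): [IRQ0] PC=2: DEC 3 -> ACC=-16 [depth=1]
Event 7 (EXEC): [IRQ0] PC=3: IRET -> resume MAIN at PC=2 (depth now 0) [depth=0]
Max depth observed: 1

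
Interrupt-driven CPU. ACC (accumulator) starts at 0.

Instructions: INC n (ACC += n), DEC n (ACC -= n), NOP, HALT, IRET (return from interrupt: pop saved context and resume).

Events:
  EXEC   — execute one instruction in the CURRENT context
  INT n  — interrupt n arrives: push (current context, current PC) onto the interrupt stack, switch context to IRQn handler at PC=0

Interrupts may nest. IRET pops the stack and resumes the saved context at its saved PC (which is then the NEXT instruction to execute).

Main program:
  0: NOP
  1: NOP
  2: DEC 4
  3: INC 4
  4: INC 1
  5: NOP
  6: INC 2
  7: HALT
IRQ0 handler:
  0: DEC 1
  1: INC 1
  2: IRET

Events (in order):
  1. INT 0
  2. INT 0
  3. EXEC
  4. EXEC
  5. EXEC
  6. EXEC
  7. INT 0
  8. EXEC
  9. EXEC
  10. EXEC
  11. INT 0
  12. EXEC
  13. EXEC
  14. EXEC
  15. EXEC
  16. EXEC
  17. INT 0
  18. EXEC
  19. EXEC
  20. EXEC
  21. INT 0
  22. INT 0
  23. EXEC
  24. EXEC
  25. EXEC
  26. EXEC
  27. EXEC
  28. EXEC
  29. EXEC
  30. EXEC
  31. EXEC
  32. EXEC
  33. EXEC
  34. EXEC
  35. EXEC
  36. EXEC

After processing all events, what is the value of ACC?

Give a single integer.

Event 1 (INT 0): INT 0 arrives: push (MAIN, PC=0), enter IRQ0 at PC=0 (depth now 1)
Event 2 (INT 0): INT 0 arrives: push (IRQ0, PC=0), enter IRQ0 at PC=0 (depth now 2)
Event 3 (EXEC): [IRQ0] PC=0: DEC 1 -> ACC=-1
Event 4 (EXEC): [IRQ0] PC=1: INC 1 -> ACC=0
Event 5 (EXEC): [IRQ0] PC=2: IRET -> resume IRQ0 at PC=0 (depth now 1)
Event 6 (EXEC): [IRQ0] PC=0: DEC 1 -> ACC=-1
Event 7 (INT 0): INT 0 arrives: push (IRQ0, PC=1), enter IRQ0 at PC=0 (depth now 2)
Event 8 (EXEC): [IRQ0] PC=0: DEC 1 -> ACC=-2
Event 9 (EXEC): [IRQ0] PC=1: INC 1 -> ACC=-1
Event 10 (EXEC): [IRQ0] PC=2: IRET -> resume IRQ0 at PC=1 (depth now 1)
Event 11 (INT 0): INT 0 arrives: push (IRQ0, PC=1), enter IRQ0 at PC=0 (depth now 2)
Event 12 (EXEC): [IRQ0] PC=0: DEC 1 -> ACC=-2
Event 13 (EXEC): [IRQ0] PC=1: INC 1 -> ACC=-1
Event 14 (EXEC): [IRQ0] PC=2: IRET -> resume IRQ0 at PC=1 (depth now 1)
Event 15 (EXEC): [IRQ0] PC=1: INC 1 -> ACC=0
Event 16 (EXEC): [IRQ0] PC=2: IRET -> resume MAIN at PC=0 (depth now 0)
Event 17 (INT 0): INT 0 arrives: push (MAIN, PC=0), enter IRQ0 at PC=0 (depth now 1)
Event 18 (EXEC): [IRQ0] PC=0: DEC 1 -> ACC=-1
Event 19 (EXEC): [IRQ0] PC=1: INC 1 -> ACC=0
Event 20 (EXEC): [IRQ0] PC=2: IRET -> resume MAIN at PC=0 (depth now 0)
Event 21 (INT 0): INT 0 arrives: push (MAIN, PC=0), enter IRQ0 at PC=0 (depth now 1)
Event 22 (INT 0): INT 0 arrives: push (IRQ0, PC=0), enter IRQ0 at PC=0 (depth now 2)
Event 23 (EXEC): [IRQ0] PC=0: DEC 1 -> ACC=-1
Event 24 (EXEC): [IRQ0] PC=1: INC 1 -> ACC=0
Event 25 (EXEC): [IRQ0] PC=2: IRET -> resume IRQ0 at PC=0 (depth now 1)
Event 26 (EXEC): [IRQ0] PC=0: DEC 1 -> ACC=-1
Event 27 (EXEC): [IRQ0] PC=1: INC 1 -> ACC=0
Event 28 (EXEC): [IRQ0] PC=2: IRET -> resume MAIN at PC=0 (depth now 0)
Event 29 (EXEC): [MAIN] PC=0: NOP
Event 30 (EXEC): [MAIN] PC=1: NOP
Event 31 (EXEC): [MAIN] PC=2: DEC 4 -> ACC=-4
Event 32 (EXEC): [MAIN] PC=3: INC 4 -> ACC=0
Event 33 (EXEC): [MAIN] PC=4: INC 1 -> ACC=1
Event 34 (EXEC): [MAIN] PC=5: NOP
Event 35 (EXEC): [MAIN] PC=6: INC 2 -> ACC=3
Event 36 (EXEC): [MAIN] PC=7: HALT

Answer: 3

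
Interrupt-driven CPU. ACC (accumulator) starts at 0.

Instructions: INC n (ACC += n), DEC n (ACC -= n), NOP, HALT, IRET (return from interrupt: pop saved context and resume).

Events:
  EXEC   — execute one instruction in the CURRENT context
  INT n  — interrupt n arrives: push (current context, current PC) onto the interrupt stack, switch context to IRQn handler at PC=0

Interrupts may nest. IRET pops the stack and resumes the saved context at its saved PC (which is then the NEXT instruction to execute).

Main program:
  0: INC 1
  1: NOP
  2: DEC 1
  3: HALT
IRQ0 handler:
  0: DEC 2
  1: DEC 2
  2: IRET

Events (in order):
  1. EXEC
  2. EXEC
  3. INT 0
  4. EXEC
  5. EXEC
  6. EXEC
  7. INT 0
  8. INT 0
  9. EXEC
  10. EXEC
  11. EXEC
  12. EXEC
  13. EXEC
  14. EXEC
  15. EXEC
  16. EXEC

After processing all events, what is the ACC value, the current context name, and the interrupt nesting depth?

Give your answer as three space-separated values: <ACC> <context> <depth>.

Answer: -12 MAIN 0

Derivation:
Event 1 (EXEC): [MAIN] PC=0: INC 1 -> ACC=1
Event 2 (EXEC): [MAIN] PC=1: NOP
Event 3 (INT 0): INT 0 arrives: push (MAIN, PC=2), enter IRQ0 at PC=0 (depth now 1)
Event 4 (EXEC): [IRQ0] PC=0: DEC 2 -> ACC=-1
Event 5 (EXEC): [IRQ0] PC=1: DEC 2 -> ACC=-3
Event 6 (EXEC): [IRQ0] PC=2: IRET -> resume MAIN at PC=2 (depth now 0)
Event 7 (INT 0): INT 0 arrives: push (MAIN, PC=2), enter IRQ0 at PC=0 (depth now 1)
Event 8 (INT 0): INT 0 arrives: push (IRQ0, PC=0), enter IRQ0 at PC=0 (depth now 2)
Event 9 (EXEC): [IRQ0] PC=0: DEC 2 -> ACC=-5
Event 10 (EXEC): [IRQ0] PC=1: DEC 2 -> ACC=-7
Event 11 (EXEC): [IRQ0] PC=2: IRET -> resume IRQ0 at PC=0 (depth now 1)
Event 12 (EXEC): [IRQ0] PC=0: DEC 2 -> ACC=-9
Event 13 (EXEC): [IRQ0] PC=1: DEC 2 -> ACC=-11
Event 14 (EXEC): [IRQ0] PC=2: IRET -> resume MAIN at PC=2 (depth now 0)
Event 15 (EXEC): [MAIN] PC=2: DEC 1 -> ACC=-12
Event 16 (EXEC): [MAIN] PC=3: HALT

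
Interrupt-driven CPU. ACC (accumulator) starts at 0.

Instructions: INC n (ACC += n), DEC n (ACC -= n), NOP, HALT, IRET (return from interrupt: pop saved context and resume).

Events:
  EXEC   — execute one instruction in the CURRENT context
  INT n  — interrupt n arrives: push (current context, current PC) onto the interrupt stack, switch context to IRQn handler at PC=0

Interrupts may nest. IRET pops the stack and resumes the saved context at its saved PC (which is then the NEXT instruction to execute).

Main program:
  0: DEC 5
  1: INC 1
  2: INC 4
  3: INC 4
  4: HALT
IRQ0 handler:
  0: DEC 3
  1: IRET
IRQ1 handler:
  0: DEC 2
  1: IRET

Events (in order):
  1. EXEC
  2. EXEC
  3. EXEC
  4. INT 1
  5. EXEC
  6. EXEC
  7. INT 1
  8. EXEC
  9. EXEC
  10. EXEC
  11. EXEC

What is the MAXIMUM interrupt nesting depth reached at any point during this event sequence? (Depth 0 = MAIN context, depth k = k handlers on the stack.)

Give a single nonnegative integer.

Event 1 (EXEC): [MAIN] PC=0: DEC 5 -> ACC=-5 [depth=0]
Event 2 (EXEC): [MAIN] PC=1: INC 1 -> ACC=-4 [depth=0]
Event 3 (EXEC): [MAIN] PC=2: INC 4 -> ACC=0 [depth=0]
Event 4 (INT 1): INT 1 arrives: push (MAIN, PC=3), enter IRQ1 at PC=0 (depth now 1) [depth=1]
Event 5 (EXEC): [IRQ1] PC=0: DEC 2 -> ACC=-2 [depth=1]
Event 6 (EXEC): [IRQ1] PC=1: IRET -> resume MAIN at PC=3 (depth now 0) [depth=0]
Event 7 (INT 1): INT 1 arrives: push (MAIN, PC=3), enter IRQ1 at PC=0 (depth now 1) [depth=1]
Event 8 (EXEC): [IRQ1] PC=0: DEC 2 -> ACC=-4 [depth=1]
Event 9 (EXEC): [IRQ1] PC=1: IRET -> resume MAIN at PC=3 (depth now 0) [depth=0]
Event 10 (EXEC): [MAIN] PC=3: INC 4 -> ACC=0 [depth=0]
Event 11 (EXEC): [MAIN] PC=4: HALT [depth=0]
Max depth observed: 1

Answer: 1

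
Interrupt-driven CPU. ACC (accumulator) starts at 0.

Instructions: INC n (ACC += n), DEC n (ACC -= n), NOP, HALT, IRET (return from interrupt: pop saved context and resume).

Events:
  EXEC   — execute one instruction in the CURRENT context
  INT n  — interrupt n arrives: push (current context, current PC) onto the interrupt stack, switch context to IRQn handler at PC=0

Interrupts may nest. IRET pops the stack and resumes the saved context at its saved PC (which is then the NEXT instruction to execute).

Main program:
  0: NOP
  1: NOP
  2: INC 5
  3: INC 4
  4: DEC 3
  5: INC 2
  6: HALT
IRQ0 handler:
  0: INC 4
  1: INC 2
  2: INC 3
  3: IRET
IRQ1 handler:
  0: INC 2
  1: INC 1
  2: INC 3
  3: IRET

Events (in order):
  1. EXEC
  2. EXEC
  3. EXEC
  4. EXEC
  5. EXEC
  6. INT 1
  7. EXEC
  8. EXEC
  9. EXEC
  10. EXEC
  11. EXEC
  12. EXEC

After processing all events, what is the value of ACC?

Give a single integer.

Answer: 14

Derivation:
Event 1 (EXEC): [MAIN] PC=0: NOP
Event 2 (EXEC): [MAIN] PC=1: NOP
Event 3 (EXEC): [MAIN] PC=2: INC 5 -> ACC=5
Event 4 (EXEC): [MAIN] PC=3: INC 4 -> ACC=9
Event 5 (EXEC): [MAIN] PC=4: DEC 3 -> ACC=6
Event 6 (INT 1): INT 1 arrives: push (MAIN, PC=5), enter IRQ1 at PC=0 (depth now 1)
Event 7 (EXEC): [IRQ1] PC=0: INC 2 -> ACC=8
Event 8 (EXEC): [IRQ1] PC=1: INC 1 -> ACC=9
Event 9 (EXEC): [IRQ1] PC=2: INC 3 -> ACC=12
Event 10 (EXEC): [IRQ1] PC=3: IRET -> resume MAIN at PC=5 (depth now 0)
Event 11 (EXEC): [MAIN] PC=5: INC 2 -> ACC=14
Event 12 (EXEC): [MAIN] PC=6: HALT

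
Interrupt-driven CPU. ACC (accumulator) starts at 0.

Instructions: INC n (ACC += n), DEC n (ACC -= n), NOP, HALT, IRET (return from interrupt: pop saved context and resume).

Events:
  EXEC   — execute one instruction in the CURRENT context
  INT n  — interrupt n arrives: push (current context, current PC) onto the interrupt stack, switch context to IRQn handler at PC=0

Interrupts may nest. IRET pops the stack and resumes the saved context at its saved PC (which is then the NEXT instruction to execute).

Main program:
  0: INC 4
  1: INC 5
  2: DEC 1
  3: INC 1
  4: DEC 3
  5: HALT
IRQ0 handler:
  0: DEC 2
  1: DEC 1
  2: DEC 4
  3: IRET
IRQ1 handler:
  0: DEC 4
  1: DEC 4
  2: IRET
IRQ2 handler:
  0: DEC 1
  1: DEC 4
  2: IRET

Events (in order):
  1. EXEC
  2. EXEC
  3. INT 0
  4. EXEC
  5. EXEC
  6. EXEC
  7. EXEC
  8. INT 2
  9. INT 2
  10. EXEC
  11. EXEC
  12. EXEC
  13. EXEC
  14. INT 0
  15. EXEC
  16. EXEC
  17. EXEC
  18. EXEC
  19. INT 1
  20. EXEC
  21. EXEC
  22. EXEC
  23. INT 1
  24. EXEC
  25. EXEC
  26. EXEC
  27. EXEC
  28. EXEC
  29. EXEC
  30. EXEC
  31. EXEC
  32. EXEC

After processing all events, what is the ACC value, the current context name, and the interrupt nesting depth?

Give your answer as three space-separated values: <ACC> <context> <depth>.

Event 1 (EXEC): [MAIN] PC=0: INC 4 -> ACC=4
Event 2 (EXEC): [MAIN] PC=1: INC 5 -> ACC=9
Event 3 (INT 0): INT 0 arrives: push (MAIN, PC=2), enter IRQ0 at PC=0 (depth now 1)
Event 4 (EXEC): [IRQ0] PC=0: DEC 2 -> ACC=7
Event 5 (EXEC): [IRQ0] PC=1: DEC 1 -> ACC=6
Event 6 (EXEC): [IRQ0] PC=2: DEC 4 -> ACC=2
Event 7 (EXEC): [IRQ0] PC=3: IRET -> resume MAIN at PC=2 (depth now 0)
Event 8 (INT 2): INT 2 arrives: push (MAIN, PC=2), enter IRQ2 at PC=0 (depth now 1)
Event 9 (INT 2): INT 2 arrives: push (IRQ2, PC=0), enter IRQ2 at PC=0 (depth now 2)
Event 10 (EXEC): [IRQ2] PC=0: DEC 1 -> ACC=1
Event 11 (EXEC): [IRQ2] PC=1: DEC 4 -> ACC=-3
Event 12 (EXEC): [IRQ2] PC=2: IRET -> resume IRQ2 at PC=0 (depth now 1)
Event 13 (EXEC): [IRQ2] PC=0: DEC 1 -> ACC=-4
Event 14 (INT 0): INT 0 arrives: push (IRQ2, PC=1), enter IRQ0 at PC=0 (depth now 2)
Event 15 (EXEC): [IRQ0] PC=0: DEC 2 -> ACC=-6
Event 16 (EXEC): [IRQ0] PC=1: DEC 1 -> ACC=-7
Event 17 (EXEC): [IRQ0] PC=2: DEC 4 -> ACC=-11
Event 18 (EXEC): [IRQ0] PC=3: IRET -> resume IRQ2 at PC=1 (depth now 1)
Event 19 (INT 1): INT 1 arrives: push (IRQ2, PC=1), enter IRQ1 at PC=0 (depth now 2)
Event 20 (EXEC): [IRQ1] PC=0: DEC 4 -> ACC=-15
Event 21 (EXEC): [IRQ1] PC=1: DEC 4 -> ACC=-19
Event 22 (EXEC): [IRQ1] PC=2: IRET -> resume IRQ2 at PC=1 (depth now 1)
Event 23 (INT 1): INT 1 arrives: push (IRQ2, PC=1), enter IRQ1 at PC=0 (depth now 2)
Event 24 (EXEC): [IRQ1] PC=0: DEC 4 -> ACC=-23
Event 25 (EXEC): [IRQ1] PC=1: DEC 4 -> ACC=-27
Event 26 (EXEC): [IRQ1] PC=2: IRET -> resume IRQ2 at PC=1 (depth now 1)
Event 27 (EXEC): [IRQ2] PC=1: DEC 4 -> ACC=-31
Event 28 (EXEC): [IRQ2] PC=2: IRET -> resume MAIN at PC=2 (depth now 0)
Event 29 (EXEC): [MAIN] PC=2: DEC 1 -> ACC=-32
Event 30 (EXEC): [MAIN] PC=3: INC 1 -> ACC=-31
Event 31 (EXEC): [MAIN] PC=4: DEC 3 -> ACC=-34
Event 32 (EXEC): [MAIN] PC=5: HALT

Answer: -34 MAIN 0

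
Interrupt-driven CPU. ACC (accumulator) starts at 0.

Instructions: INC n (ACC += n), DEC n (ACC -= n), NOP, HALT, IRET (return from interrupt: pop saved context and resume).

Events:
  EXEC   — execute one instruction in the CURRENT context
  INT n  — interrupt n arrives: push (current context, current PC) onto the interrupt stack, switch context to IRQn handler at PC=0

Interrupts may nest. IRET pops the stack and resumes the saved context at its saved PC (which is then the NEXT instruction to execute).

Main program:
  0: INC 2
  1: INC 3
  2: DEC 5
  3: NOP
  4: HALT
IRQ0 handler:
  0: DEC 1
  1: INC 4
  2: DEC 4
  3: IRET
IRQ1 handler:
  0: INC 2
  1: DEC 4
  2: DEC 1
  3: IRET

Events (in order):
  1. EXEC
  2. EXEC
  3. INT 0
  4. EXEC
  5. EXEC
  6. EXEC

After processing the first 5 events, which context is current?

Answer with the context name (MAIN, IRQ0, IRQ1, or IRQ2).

Answer: IRQ0

Derivation:
Event 1 (EXEC): [MAIN] PC=0: INC 2 -> ACC=2
Event 2 (EXEC): [MAIN] PC=1: INC 3 -> ACC=5
Event 3 (INT 0): INT 0 arrives: push (MAIN, PC=2), enter IRQ0 at PC=0 (depth now 1)
Event 4 (EXEC): [IRQ0] PC=0: DEC 1 -> ACC=4
Event 5 (EXEC): [IRQ0] PC=1: INC 4 -> ACC=8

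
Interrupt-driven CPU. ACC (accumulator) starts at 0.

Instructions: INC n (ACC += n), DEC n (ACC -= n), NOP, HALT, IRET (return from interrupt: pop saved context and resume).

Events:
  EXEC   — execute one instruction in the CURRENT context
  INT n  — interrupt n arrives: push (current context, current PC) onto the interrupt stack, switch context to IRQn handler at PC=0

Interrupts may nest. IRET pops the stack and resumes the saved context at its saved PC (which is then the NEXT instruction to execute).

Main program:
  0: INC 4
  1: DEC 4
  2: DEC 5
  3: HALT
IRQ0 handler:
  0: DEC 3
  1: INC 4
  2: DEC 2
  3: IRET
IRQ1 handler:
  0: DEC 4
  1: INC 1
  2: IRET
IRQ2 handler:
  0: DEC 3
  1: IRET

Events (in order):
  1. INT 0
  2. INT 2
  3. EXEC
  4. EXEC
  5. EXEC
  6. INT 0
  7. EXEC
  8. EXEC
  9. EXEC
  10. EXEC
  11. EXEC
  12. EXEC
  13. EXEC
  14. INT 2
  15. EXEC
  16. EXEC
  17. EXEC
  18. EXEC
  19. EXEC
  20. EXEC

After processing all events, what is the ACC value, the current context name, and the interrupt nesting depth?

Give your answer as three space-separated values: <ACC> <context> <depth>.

Event 1 (INT 0): INT 0 arrives: push (MAIN, PC=0), enter IRQ0 at PC=0 (depth now 1)
Event 2 (INT 2): INT 2 arrives: push (IRQ0, PC=0), enter IRQ2 at PC=0 (depth now 2)
Event 3 (EXEC): [IRQ2] PC=0: DEC 3 -> ACC=-3
Event 4 (EXEC): [IRQ2] PC=1: IRET -> resume IRQ0 at PC=0 (depth now 1)
Event 5 (EXEC): [IRQ0] PC=0: DEC 3 -> ACC=-6
Event 6 (INT 0): INT 0 arrives: push (IRQ0, PC=1), enter IRQ0 at PC=0 (depth now 2)
Event 7 (EXEC): [IRQ0] PC=0: DEC 3 -> ACC=-9
Event 8 (EXEC): [IRQ0] PC=1: INC 4 -> ACC=-5
Event 9 (EXEC): [IRQ0] PC=2: DEC 2 -> ACC=-7
Event 10 (EXEC): [IRQ0] PC=3: IRET -> resume IRQ0 at PC=1 (depth now 1)
Event 11 (EXEC): [IRQ0] PC=1: INC 4 -> ACC=-3
Event 12 (EXEC): [IRQ0] PC=2: DEC 2 -> ACC=-5
Event 13 (EXEC): [IRQ0] PC=3: IRET -> resume MAIN at PC=0 (depth now 0)
Event 14 (INT 2): INT 2 arrives: push (MAIN, PC=0), enter IRQ2 at PC=0 (depth now 1)
Event 15 (EXEC): [IRQ2] PC=0: DEC 3 -> ACC=-8
Event 16 (EXEC): [IRQ2] PC=1: IRET -> resume MAIN at PC=0 (depth now 0)
Event 17 (EXEC): [MAIN] PC=0: INC 4 -> ACC=-4
Event 18 (EXEC): [MAIN] PC=1: DEC 4 -> ACC=-8
Event 19 (EXEC): [MAIN] PC=2: DEC 5 -> ACC=-13
Event 20 (EXEC): [MAIN] PC=3: HALT

Answer: -13 MAIN 0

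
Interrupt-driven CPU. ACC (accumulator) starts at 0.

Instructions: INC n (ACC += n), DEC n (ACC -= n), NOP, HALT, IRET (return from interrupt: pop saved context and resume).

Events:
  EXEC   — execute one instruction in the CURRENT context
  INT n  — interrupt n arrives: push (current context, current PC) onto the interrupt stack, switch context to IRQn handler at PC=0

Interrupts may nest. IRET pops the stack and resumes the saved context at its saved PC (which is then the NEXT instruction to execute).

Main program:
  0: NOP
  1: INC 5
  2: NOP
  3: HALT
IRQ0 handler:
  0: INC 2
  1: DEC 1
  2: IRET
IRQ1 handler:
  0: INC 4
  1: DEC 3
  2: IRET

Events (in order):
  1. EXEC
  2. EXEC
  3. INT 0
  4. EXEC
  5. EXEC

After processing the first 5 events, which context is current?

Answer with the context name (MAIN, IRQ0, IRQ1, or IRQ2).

Event 1 (EXEC): [MAIN] PC=0: NOP
Event 2 (EXEC): [MAIN] PC=1: INC 5 -> ACC=5
Event 3 (INT 0): INT 0 arrives: push (MAIN, PC=2), enter IRQ0 at PC=0 (depth now 1)
Event 4 (EXEC): [IRQ0] PC=0: INC 2 -> ACC=7
Event 5 (EXEC): [IRQ0] PC=1: DEC 1 -> ACC=6

Answer: IRQ0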